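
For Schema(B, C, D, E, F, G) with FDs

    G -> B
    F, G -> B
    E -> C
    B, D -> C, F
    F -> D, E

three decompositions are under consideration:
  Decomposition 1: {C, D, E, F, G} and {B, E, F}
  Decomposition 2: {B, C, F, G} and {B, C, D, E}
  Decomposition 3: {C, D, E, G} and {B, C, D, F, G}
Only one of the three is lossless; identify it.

Decomposition 3

Decomposition 1: common = {E, F}, closure = {C, D, E, F} → lossy.
Decomposition 2: common = {B, C}, closure = {B, C} → lossy.
Decomposition 3: common = {C, D, G}, closure = {B, C, D, E, F, G} → lossless.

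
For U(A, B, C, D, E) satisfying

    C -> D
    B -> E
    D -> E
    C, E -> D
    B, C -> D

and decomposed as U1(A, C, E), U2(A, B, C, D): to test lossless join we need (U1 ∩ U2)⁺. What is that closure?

A, C, D, E

U1 ∩ U2 = {A, C}.
C → D applies, adding D
D → E applies, adding E
Closure: {A, C, D, E}.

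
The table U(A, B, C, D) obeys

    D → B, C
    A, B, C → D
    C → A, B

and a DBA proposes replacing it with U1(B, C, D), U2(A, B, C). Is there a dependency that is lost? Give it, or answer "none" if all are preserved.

D → B, C lies within U1.
A, B, C → D: restricted closure across fragments reaches D.
C → A, B lies within U2.
Every dependency is enforceable on the fragments, so the decomposition is dependency-preserving.

none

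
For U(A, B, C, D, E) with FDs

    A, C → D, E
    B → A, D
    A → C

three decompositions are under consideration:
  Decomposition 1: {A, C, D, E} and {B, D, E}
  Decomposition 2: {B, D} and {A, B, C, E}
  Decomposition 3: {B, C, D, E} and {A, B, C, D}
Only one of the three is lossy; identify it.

Decomposition 1: common = {D, E}, closure = {D, E} → lossy.
Decomposition 2: common = {B}, closure = {A, B, C, D, E} → lossless.
Decomposition 3: common = {B, C, D}, closure = {A, B, C, D, E} → lossless.

Decomposition 1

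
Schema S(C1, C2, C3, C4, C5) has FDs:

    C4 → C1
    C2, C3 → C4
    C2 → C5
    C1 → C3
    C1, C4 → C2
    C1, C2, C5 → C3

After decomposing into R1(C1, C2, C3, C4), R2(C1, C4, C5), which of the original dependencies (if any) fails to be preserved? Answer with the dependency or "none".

C2 → C5

Check C2 → C5: no single fragment contains all of {C2, C5}, and the restricted closure of {C2} across the fragments never reaches {C5}.
C4 → C1 is preserved.
C2, C3 → C4 is preserved.
C1 → C3 is preserved.
C1, C4 → C2 is preserved.
C1, C2, C5 → C3 is preserved.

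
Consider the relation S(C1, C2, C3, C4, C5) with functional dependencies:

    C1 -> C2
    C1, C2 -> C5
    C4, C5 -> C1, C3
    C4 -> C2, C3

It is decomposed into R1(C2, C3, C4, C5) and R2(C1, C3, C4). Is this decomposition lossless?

Common attributes: R1 ∩ R2 = {C3, C4}.
Closure of {C3, C4}: C4 → C2, C3 applies, adding C2. So (C3, C4)⁺ = {C2, C3, C4}.
The closure contains neither all of R1 = {C2, C3, C4, C5} nor all of R2 = {C1, C3, C4}, so the common attributes are not a superkey of either fragment. The join is lossy.

No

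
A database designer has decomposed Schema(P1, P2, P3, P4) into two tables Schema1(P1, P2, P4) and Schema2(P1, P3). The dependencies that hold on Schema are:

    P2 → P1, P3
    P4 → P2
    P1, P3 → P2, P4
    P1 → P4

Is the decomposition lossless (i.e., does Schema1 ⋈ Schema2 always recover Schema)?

Common attributes: Schema1 ∩ Schema2 = {P1}.
Closure of {P1}: P1 → P4 applies, adding P4; P4 → P2 applies, adding P2; P2 → P1, P3 applies, adding P3. So (P1)⁺ = {P1, P2, P3, P4}.
This closure contains every attribute of Schema1, so Schema1 ∩ Schema2 → Schema1. The join is lossless.

Yes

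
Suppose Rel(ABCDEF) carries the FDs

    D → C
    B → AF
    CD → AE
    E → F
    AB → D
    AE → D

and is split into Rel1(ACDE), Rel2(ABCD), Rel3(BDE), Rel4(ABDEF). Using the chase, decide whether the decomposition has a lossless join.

Yes

Chase test. Columns are ABCDEF; row i has aⱼ where attribute j ∈ Reli, else bᵢⱼ.
Initial tableau (one row per fragment):
  row 1: a1 b12 a3 a4 a5 b16
  row 2: a1 a2 a3 a4 b25 b26
  row 3: b31 a2 b33 a4 a5 b36
  row 4: a1 a2 b43 a4 a5 a6
Rows 1 and 3 agree on D; apply D→C and equate their C entries.
Rows 1 and 4 agree on D; apply D→C and equate their C entries.
Rows 2 and 3 agree on B; apply B→AF and equate their AF entries.
Rows 2 and 4 agree on B; apply B→AF and equate their AF entries.
Rows 1 and 2 agree on CD; apply CD→AE and equate their AE entries.
Rows 1 and 2 agree on E; apply E→F and equate their F entries.
Row 2 is now all distinguished symbols — the join is lossless.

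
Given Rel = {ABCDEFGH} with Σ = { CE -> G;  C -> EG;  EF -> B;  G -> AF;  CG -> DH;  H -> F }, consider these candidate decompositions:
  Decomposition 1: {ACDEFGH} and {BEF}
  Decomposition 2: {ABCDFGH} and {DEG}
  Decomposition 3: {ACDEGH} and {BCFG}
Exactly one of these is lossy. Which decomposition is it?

Decomposition 2

Decomposition 1: common = {EF}, closure = {BEF} → lossless.
Decomposition 2: common = {DG}, closure = {ADFG} → lossy.
Decomposition 3: common = {CG}, closure = {ABCDEFGH} → lossless.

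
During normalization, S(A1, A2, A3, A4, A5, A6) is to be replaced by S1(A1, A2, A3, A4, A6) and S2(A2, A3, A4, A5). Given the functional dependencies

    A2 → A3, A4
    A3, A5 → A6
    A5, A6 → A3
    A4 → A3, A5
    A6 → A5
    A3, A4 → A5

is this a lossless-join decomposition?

Common attributes: S1 ∩ S2 = {A2, A3, A4}.
Closure of {A2, A3, A4}: A4 → A3, A5 applies, adding A5; A3, A5 → A6 applies, adding A6. So (A2, A3, A4)⁺ = {A2, A3, A4, A5, A6}.
This closure contains every attribute of S2, so S1 ∩ S2 → S2. The join is lossless.

Yes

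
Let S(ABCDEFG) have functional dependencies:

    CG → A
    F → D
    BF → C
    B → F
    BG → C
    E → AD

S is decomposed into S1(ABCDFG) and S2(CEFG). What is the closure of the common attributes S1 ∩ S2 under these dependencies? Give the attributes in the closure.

S1 ∩ S2 = {CFG}.
CG → A applies, adding A
F → D applies, adding D
Closure: {ACDFG}.

ACDFG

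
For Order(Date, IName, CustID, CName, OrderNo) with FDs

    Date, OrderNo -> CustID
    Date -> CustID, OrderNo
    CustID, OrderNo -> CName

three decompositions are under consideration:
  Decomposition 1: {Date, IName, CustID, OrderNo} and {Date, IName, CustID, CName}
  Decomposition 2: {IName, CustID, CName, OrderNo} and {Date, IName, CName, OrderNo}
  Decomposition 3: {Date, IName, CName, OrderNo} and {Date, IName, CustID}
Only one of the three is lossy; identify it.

Decomposition 2

Decomposition 1: common = {Date, IName, CustID}, closure = {Date, IName, CustID, CName, OrderNo} → lossless.
Decomposition 2: common = {IName, CName, OrderNo}, closure = {IName, CName, OrderNo} → lossy.
Decomposition 3: common = {Date, IName}, closure = {Date, IName, CustID, CName, OrderNo} → lossless.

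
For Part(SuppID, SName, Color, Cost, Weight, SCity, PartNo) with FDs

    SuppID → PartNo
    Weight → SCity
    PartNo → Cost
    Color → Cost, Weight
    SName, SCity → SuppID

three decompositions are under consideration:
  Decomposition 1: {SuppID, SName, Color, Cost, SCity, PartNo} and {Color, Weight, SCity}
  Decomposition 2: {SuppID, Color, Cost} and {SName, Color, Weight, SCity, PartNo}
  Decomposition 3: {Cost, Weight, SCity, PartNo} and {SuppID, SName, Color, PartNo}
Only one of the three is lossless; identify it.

Decomposition 1

Decomposition 1: common = {Color, SCity}, closure = {Color, Cost, Weight, SCity} → lossless.
Decomposition 2: common = {Color}, closure = {Color, Cost, Weight, SCity} → lossy.
Decomposition 3: common = {PartNo}, closure = {Cost, PartNo} → lossy.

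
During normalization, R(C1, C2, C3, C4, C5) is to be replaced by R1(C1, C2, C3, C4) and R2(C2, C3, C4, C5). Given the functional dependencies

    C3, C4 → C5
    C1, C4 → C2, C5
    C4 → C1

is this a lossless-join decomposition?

Yes

Common attributes: R1 ∩ R2 = {C2, C3, C4}.
Closure of {C2, C3, C4}: C3, C4 → C5 applies, adding C5; C4 → C1 applies, adding C1. So (C2, C3, C4)⁺ = {C1, C2, C3, C4, C5}.
This closure contains every attribute of R1, so R1 ∩ R2 → R1. The join is lossless.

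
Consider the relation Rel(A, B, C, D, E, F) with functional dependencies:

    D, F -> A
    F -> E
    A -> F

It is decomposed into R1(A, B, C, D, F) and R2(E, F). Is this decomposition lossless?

Common attributes: R1 ∩ R2 = {F}.
Closure of {F}: F → E applies, adding E. So (F)⁺ = {E, F}.
This closure contains every attribute of R2, so R1 ∩ R2 → R2. The join is lossless.

Yes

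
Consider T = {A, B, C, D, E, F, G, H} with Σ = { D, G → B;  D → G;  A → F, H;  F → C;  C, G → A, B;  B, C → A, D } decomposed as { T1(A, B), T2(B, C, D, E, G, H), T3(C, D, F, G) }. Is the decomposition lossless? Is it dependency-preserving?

lossy and not dependency-preserving

Lossless test (chase): Rows 2 and 3 agree on D, G; apply D, G→B and equate their B entries. Rows 2 and 3 agree on C, G; apply C, G→A, B and equate their A, B entries. Rows 2 and 3 agree on A; apply A→F, H and equate their F, H entries. No row becomes fully distinguished — the join is lossy.
Dependency preservation: the restricted closure of {A} across the fragments never reaches {F, H}, so A → F, H cannot be enforced without a join — not preserved.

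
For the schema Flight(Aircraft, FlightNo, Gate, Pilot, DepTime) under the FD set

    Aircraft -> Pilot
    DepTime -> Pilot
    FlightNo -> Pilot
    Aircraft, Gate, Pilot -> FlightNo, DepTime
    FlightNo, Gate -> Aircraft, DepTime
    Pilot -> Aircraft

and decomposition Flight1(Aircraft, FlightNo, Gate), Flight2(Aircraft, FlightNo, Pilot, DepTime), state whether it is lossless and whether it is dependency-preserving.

Lossless test: (Aircraft, FlightNo)⁺ = {Aircraft, FlightNo, Pilot}, which is a superkey of neither fragment — lossy.
Dependency preservation: the restricted closure of {Aircraft, Gate, Pilot} across the fragments never reaches {FlightNo, DepTime}, so Aircraft, Gate, Pilot → FlightNo, DepTime cannot be enforced without a join — not preserved.

lossy and not dependency-preserving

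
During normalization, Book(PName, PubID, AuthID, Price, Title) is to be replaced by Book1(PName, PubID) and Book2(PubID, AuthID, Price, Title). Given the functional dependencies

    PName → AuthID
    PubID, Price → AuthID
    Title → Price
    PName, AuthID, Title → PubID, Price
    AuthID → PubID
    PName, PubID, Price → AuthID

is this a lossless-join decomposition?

Common attributes: Book1 ∩ Book2 = {PubID}.
No dependency enlarges {PubID}, so (PubID)⁺ = {PubID}.
The closure contains neither all of Book1 = {PName, PubID} nor all of Book2 = {PubID, AuthID, Price, Title}, so the common attributes are not a superkey of either fragment. The join is lossy.

No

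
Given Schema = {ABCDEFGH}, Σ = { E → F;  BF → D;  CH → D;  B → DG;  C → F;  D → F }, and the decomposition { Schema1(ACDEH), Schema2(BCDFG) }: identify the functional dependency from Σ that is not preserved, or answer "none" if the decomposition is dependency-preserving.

E → F

Check E → F: no single fragment contains all of {EF}, and the restricted closure of {E} across the fragments never reaches {F}.
BF → D is preserved.
CH → D is preserved.
B → DG is preserved.
C → F is preserved.
D → F is preserved.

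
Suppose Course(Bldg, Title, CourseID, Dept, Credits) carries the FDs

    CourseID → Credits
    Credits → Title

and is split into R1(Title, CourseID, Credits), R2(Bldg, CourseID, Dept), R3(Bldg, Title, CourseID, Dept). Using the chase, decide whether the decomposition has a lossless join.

Yes

Chase test. Columns are Bldg, Title, CourseID, Dept, Credits; row i has aⱼ where attribute j ∈ Ri, else bᵢⱼ.
Initial tableau (one row per fragment):
  row 1: b11 a2 a3 b14 a5
  row 2: a1 b22 a3 a4 b25
  row 3: a1 a2 a3 a4 b35
Rows 1 and 2 agree on CourseID; apply CourseID→Credits and equate their Credits entries.
Rows 1 and 3 agree on CourseID; apply CourseID→Credits and equate their Credits entries.
Rows 1 and 2 agree on Credits; apply Credits→Title and equate their Title entries.
Row 2 is now all distinguished symbols — the join is lossless.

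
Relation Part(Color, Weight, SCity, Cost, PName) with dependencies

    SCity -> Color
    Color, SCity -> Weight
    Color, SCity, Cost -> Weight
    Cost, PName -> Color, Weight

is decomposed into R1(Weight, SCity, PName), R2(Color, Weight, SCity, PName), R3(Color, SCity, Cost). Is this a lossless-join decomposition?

No

Chase test. Columns are Color, Weight, SCity, Cost, PName; row i has aⱼ where attribute j ∈ Ri, else bᵢⱼ.
Initial tableau (one row per fragment):
  row 1: b11 a2 a3 b14 a5
  row 2: a1 a2 a3 b24 a5
  row 3: a1 b32 a3 a4 b35
Rows 1 and 2 agree on SCity; apply SCity→Color and equate their Color entries.
Rows 1 and 3 agree on Color, SCity; apply Color, SCity→Weight and equate their Weight entries.
No row becomes fully distinguished — the join is lossy.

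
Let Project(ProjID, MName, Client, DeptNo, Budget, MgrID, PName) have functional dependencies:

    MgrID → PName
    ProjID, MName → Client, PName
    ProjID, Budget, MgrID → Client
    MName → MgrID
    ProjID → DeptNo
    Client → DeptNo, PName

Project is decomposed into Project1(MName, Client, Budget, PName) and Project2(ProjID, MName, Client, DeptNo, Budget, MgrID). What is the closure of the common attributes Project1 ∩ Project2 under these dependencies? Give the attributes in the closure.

Project1 ∩ Project2 = {MName, Client, Budget}.
MName → MgrID applies, adding MgrID
Client → DeptNo, PName applies, adding DeptNo, PName
Closure: {MName, Client, DeptNo, Budget, MgrID, PName}.

MName, Client, DeptNo, Budget, MgrID, PName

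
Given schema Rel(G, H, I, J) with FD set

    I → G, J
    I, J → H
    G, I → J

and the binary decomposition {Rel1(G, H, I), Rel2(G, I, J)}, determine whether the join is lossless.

Common attributes: Rel1 ∩ Rel2 = {G, I}.
Closure of {G, I}: I → G, J applies, adding J; I, J → H applies, adding H. So (G, I)⁺ = {G, H, I, J}.
This closure contains every attribute of Rel1, so Rel1 ∩ Rel2 → Rel1. The join is lossless.

Yes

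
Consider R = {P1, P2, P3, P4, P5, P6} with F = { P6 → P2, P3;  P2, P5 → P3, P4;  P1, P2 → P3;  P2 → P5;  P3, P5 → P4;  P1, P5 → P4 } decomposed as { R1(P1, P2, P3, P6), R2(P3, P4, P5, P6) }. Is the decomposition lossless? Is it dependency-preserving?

lossless but not dependency-preserving

Lossless test: (P3, P6)⁺ = {P2, P3, P4, P5, P6}, which contains all of one fragment — lossless.
Dependency preservation: the restricted closure of {P2} across the fragments never reaches {P5}, so P2 → P5 cannot be enforced without a join — not preserved.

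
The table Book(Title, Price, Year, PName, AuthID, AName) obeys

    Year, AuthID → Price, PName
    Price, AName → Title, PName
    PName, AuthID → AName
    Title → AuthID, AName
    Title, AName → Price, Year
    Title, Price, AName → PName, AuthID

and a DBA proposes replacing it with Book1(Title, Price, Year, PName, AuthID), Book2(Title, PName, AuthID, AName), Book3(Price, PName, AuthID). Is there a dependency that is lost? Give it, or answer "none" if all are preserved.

Price, AName → Title, PName

Check Price, AName → Title, PName: no single fragment contains all of {Title, Price, PName, AName}, and the restricted closure of {Price, AName} across the fragments never reaches {Title, PName}.
Year, AuthID → Price, PName is preserved.
PName, AuthID → AName is preserved.
Title → AuthID, AName is preserved.
Title, AName → Price, Year is preserved.
Title, Price, AName → PName, AuthID is preserved.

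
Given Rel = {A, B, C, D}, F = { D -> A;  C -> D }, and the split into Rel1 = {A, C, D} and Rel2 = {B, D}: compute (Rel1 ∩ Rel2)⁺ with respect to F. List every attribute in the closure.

Rel1 ∩ Rel2 = {D}.
D → A applies, adding A
Closure: {A, D}.

A, D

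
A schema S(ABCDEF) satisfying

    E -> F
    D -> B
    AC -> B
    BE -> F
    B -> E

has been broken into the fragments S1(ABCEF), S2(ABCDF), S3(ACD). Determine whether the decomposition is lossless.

Yes

Chase test. Columns are ABCDEF; row i has aⱼ where attribute j ∈ Si, else bᵢⱼ.
Initial tableau (one row per fragment):
  row 1: a1 a2 a3 b14 a5 a6
  row 2: a1 a2 a3 a4 b25 a6
  row 3: a1 b32 a3 a4 b35 b36
Rows 2 and 3 agree on D; apply D→B and equate their B entries.
Rows 1 and 2 agree on B; apply B→E and equate their E entries.
Rows 1 and 3 agree on B; apply B→E and equate their E entries.
Rows 1 and 3 agree on E; apply E→F and equate their F entries.
Row 2 is now all distinguished symbols — the join is lossless.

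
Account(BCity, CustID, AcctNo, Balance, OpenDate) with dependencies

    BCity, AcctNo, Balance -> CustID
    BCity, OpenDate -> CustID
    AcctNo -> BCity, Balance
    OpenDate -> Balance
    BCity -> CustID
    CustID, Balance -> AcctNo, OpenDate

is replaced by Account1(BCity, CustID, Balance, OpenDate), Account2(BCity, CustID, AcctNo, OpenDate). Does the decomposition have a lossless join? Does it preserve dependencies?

Lossless test: (BCity, CustID, OpenDate)⁺ = {BCity, CustID, AcctNo, Balance, OpenDate}, which contains all of one fragment — lossless.
Dependency preservation: BCity, AcctNo, Balance → CustID; AcctNo → BCity, Balance; CustID, Balance → AcctNo, OpenDate are not contained in any single fragment, but the restricted closure of each left-hand side across the fragments still reaches the right-hand side; the remaining FDs each lie inside some fragment. All dependencies are preserved.

lossless and dependency-preserving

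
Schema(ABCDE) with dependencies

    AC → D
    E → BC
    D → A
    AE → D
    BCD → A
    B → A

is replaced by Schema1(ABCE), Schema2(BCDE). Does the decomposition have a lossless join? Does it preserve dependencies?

Lossless test: (BCE)⁺ = {ABCDE}, which contains all of one fragment — lossless.
Dependency preservation: the restricted closure of {AC} across the fragments never reaches {D}, so AC → D cannot be enforced without a join — not preserved.

lossless but not dependency-preserving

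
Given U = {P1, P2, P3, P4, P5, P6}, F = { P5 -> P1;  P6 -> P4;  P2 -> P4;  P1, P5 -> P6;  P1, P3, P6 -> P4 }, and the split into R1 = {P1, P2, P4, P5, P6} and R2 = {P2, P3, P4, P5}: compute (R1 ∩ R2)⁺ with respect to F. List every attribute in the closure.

P1, P2, P4, P5, P6

R1 ∩ R2 = {P2, P4, P5}.
P5 → P1 applies, adding P1
P1, P5 → P6 applies, adding P6
Closure: {P1, P2, P4, P5, P6}.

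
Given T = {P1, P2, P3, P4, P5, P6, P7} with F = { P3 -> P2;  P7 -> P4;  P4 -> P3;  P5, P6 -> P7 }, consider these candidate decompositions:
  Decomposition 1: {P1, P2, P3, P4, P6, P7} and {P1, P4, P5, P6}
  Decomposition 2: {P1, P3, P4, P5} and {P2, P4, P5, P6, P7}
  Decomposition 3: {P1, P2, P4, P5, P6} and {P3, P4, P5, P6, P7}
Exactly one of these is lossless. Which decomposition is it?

Decomposition 3

Decomposition 1: common = {P1, P4, P6}, closure = {P1, P2, P3, P4, P6} → lossy.
Decomposition 2: common = {P4, P5}, closure = {P2, P3, P4, P5} → lossy.
Decomposition 3: common = {P4, P5, P6}, closure = {P2, P3, P4, P5, P6, P7} → lossless.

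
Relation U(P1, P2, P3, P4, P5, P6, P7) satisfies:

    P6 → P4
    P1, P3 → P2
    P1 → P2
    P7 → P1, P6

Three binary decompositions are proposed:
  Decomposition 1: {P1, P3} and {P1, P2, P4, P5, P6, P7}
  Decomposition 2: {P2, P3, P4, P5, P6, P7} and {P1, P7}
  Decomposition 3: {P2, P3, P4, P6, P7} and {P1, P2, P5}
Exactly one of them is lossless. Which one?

Decomposition 1: common = {P1}, closure = {P1, P2} → lossy.
Decomposition 2: common = {P7}, closure = {P1, P2, P4, P6, P7} → lossless.
Decomposition 3: common = {P2}, closure = {P2} → lossy.

Decomposition 2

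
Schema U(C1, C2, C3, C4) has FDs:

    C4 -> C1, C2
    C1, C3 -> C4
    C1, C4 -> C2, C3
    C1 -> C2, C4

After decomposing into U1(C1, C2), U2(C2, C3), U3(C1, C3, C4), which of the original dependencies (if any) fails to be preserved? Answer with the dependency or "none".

none

C4 → C1, C2: restricted closure across fragments reaches C1, C2.
C1, C3 → C4 lies within U3.
C1, C4 → C2, C3: restricted closure across fragments reaches C2, C3.
C1 → C2, C4: restricted closure across fragments reaches C2, C4.
Every dependency is enforceable on the fragments, so the decomposition is dependency-preserving.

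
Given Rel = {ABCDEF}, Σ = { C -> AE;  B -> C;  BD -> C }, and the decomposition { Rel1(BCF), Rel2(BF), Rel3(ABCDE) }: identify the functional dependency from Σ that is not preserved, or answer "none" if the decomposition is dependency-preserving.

C → AE lies within Rel3.
B → C lies within Rel1.
BD → C lies within Rel3.
Every dependency is enforceable on the fragments, so the decomposition is dependency-preserving.

none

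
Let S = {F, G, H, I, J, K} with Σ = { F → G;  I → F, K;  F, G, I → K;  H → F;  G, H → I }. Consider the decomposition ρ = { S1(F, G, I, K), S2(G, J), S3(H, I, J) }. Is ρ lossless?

Yes

Chase test. Columns are F, G, H, I, J, K; row i has aⱼ where attribute j ∈ Si, else bᵢⱼ.
Initial tableau (one row per fragment):
  row 1: a1 a2 b13 a4 b15 a6
  row 2: b21 a2 b23 b24 a5 b26
  row 3: b31 b32 a3 a4 a5 b36
Rows 1 and 3 agree on I; apply I→F, K and equate their F, K entries.
Rows 1 and 3 agree on F; apply F→G and equate their G entries.
Row 3 is now all distinguished symbols — the join is lossless.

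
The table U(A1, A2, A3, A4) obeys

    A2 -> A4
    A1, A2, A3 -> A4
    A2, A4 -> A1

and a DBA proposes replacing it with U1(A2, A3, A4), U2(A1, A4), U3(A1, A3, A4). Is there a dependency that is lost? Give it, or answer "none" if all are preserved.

Check A2, A4 → A1: no single fragment contains all of {A1, A2, A4}, and the restricted closure of {A2, A4} across the fragments never reaches {A1}.
A2 → A4 is preserved.
A1, A2, A3 → A4 is preserved.

A2, A4 -> A1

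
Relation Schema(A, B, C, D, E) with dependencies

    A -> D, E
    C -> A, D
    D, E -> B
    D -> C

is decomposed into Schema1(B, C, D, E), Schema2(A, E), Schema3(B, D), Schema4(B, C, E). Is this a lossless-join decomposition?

Chase test. Columns are A, B, C, D, E; row i has aⱼ where attribute j ∈ Schemai, else bᵢⱼ.
Initial tableau (one row per fragment):
  row 1: b11 a2 a3 a4 a5
  row 2: a1 b22 b23 b24 a5
  row 3: b31 a2 b33 a4 b35
  row 4: b41 a2 a3 b44 a5
Rows 1 and 4 agree on C; apply C→A, D and equate their A, D entries.
Rows 1 and 3 agree on D; apply D→C and equate their C entries.
Rows 1 and 3 agree on C; apply C→A, D and equate their A, D entries.
Rows 1 and 3 agree on A; apply A→D, E and equate their D, E entries.
No row becomes fully distinguished — the join is lossy.

No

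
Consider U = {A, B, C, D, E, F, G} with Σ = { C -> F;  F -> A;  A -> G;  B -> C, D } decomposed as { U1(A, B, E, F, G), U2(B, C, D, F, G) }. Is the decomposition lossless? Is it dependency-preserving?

Lossless test: (B, F, G)⁺ = {A, B, C, D, F, G}, which contains all of one fragment — lossless.
Dependency preservation: every FD's attributes lie within a single fragment, so each can be enforced locally — preserved.

lossless and dependency-preserving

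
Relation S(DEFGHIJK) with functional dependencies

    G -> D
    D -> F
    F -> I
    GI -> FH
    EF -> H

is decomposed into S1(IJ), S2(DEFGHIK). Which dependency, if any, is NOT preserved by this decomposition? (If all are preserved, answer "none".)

G → D lies within S2.
D → F lies within S2.
F → I lies within S2.
GI → FH lies within S2.
EF → H lies within S2.
Every dependency is enforceable on the fragments, so the decomposition is dependency-preserving.

none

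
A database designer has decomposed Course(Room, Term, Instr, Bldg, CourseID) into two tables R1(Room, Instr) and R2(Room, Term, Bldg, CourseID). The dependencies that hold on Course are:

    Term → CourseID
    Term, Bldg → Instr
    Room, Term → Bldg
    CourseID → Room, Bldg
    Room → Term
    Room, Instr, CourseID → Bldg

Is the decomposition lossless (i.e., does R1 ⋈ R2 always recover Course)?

Common attributes: R1 ∩ R2 = {Room}.
Closure of {Room}: Room → Term applies, adding Term; Term → CourseID applies, adding CourseID; Room, Term → Bldg applies, adding Bldg; Term, Bldg → Instr applies, adding Instr. So (Room)⁺ = {Room, Term, Instr, Bldg, CourseID}.
This closure contains every attribute of R1, so R1 ∩ R2 → R1. The join is lossless.

Yes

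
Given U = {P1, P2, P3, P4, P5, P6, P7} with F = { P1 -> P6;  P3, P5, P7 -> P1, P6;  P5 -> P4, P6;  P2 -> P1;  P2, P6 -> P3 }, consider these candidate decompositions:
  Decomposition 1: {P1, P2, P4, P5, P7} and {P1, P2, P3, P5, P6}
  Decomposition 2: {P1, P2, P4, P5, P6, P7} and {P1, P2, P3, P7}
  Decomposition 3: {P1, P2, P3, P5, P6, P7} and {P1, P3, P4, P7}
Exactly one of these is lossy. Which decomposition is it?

Decomposition 1: common = {P1, P2, P5}, closure = {P1, P2, P3, P4, P5, P6} → lossless.
Decomposition 2: common = {P1, P2, P7}, closure = {P1, P2, P3, P6, P7} → lossless.
Decomposition 3: common = {P1, P3, P7}, closure = {P1, P3, P6, P7} → lossy.

Decomposition 3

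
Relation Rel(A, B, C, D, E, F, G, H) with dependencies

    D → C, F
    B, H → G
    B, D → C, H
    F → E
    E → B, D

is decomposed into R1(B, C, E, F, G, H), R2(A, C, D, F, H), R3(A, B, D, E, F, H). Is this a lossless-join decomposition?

Chase test. Columns are A, B, C, D, E, F, G, H; row i has aⱼ where attribute j ∈ Ri, else bᵢⱼ.
Initial tableau (one row per fragment):
  row 1: b11 a2 a3 b14 a5 a6 a7 a8
  row 2: a1 b22 a3 a4 b25 a6 b27 a8
  row 3: a1 a2 b33 a4 a5 a6 b37 a8
Rows 2 and 3 agree on D; apply D→C, F and equate their C, F entries.
Rows 1 and 3 agree on B, H; apply B, H→G and equate their G entries.
Rows 1 and 2 agree on F; apply F→E and equate their E entries.
Rows 1 and 2 agree on E; apply E→B, D and equate their B, D entries.
Rows 1 and 2 agree on B, H; apply B, H→G and equate their G entries.
Row 2 is now all distinguished symbols — the join is lossless.

Yes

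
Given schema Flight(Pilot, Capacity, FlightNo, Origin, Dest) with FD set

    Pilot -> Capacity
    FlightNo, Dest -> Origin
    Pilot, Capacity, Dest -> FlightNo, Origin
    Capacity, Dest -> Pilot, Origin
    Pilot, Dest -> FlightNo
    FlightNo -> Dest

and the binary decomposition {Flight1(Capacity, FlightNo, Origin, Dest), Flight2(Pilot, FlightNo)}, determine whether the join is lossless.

Common attributes: Flight1 ∩ Flight2 = {FlightNo}.
Closure of {FlightNo}: FlightNo → Dest applies, adding Dest; FlightNo, Dest → Origin applies, adding Origin. So (FlightNo)⁺ = {FlightNo, Origin, Dest}.
The closure contains neither all of Flight1 = {Capacity, FlightNo, Origin, Dest} nor all of Flight2 = {Pilot, FlightNo}, so the common attributes are not a superkey of either fragment. The join is lossy.

No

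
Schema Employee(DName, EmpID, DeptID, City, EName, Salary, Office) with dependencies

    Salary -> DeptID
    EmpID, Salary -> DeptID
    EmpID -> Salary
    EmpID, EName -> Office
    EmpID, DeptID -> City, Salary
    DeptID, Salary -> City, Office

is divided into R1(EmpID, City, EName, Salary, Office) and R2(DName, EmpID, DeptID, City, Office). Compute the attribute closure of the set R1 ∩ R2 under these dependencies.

R1 ∩ R2 = {EmpID, City, Office}.
EmpID → Salary applies, adding Salary
Salary → DeptID applies, adding DeptID
Closure: {EmpID, DeptID, City, Salary, Office}.

EmpID, DeptID, City, Salary, Office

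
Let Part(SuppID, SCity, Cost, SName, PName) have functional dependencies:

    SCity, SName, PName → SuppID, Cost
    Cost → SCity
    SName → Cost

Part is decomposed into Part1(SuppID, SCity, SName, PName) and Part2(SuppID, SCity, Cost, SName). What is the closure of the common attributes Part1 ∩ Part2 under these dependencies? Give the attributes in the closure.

SuppID, SCity, Cost, SName

Part1 ∩ Part2 = {SuppID, SCity, SName}.
SName → Cost applies, adding Cost
Closure: {SuppID, SCity, Cost, SName}.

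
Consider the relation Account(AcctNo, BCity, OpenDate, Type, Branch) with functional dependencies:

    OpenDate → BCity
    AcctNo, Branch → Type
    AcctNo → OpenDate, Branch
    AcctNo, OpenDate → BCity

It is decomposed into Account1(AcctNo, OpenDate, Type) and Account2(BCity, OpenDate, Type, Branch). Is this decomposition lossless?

Common attributes: Account1 ∩ Account2 = {OpenDate, Type}.
Closure of {OpenDate, Type}: OpenDate → BCity applies, adding BCity. So (OpenDate, Type)⁺ = {BCity, OpenDate, Type}.
The closure contains neither all of Account1 = {AcctNo, OpenDate, Type} nor all of Account2 = {BCity, OpenDate, Type, Branch}, so the common attributes are not a superkey of either fragment. The join is lossy.

No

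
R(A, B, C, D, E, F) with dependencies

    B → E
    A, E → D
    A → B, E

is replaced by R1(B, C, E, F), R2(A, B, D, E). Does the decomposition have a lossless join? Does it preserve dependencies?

Lossless test: (B, E)⁺ = {B, E}, which is a superkey of neither fragment — lossy.
Dependency preservation: every FD's attributes lie within a single fragment, so each can be enforced locally — preserved.

lossy but dependency-preserving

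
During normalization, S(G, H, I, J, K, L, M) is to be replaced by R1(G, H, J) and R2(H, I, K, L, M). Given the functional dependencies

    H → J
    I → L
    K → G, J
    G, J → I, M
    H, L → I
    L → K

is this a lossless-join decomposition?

Common attributes: R1 ∩ R2 = {H}.
Closure of {H}: H → J applies, adding J. So (H)⁺ = {H, J}.
The closure contains neither all of R1 = {G, H, J} nor all of R2 = {H, I, K, L, M}, so the common attributes are not a superkey of either fragment. The join is lossy.

No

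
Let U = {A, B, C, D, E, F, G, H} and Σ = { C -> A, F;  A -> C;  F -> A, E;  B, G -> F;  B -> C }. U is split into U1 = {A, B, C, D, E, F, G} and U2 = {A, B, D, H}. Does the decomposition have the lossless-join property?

No

Common attributes: U1 ∩ U2 = {A, B, D}.
Closure of {A, B, D}: A → C applies, adding C; C → A, F applies, adding F; F → A, E applies, adding E. So (A, B, D)⁺ = {A, B, C, D, E, F}.
The closure contains neither all of U1 = {A, B, C, D, E, F, G} nor all of U2 = {A, B, D, H}, so the common attributes are not a superkey of either fragment. The join is lossy.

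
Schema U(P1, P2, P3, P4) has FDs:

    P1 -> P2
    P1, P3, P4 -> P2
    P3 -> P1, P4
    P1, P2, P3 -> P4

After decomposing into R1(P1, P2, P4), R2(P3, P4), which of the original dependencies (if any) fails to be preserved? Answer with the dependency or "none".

P3 -> P1, P4

Check P3 → P1, P4: no single fragment contains all of {P1, P3, P4}, and the restricted closure of {P3} across the fragments never reaches {P1, P4}.
P1 → P2 is preserved.
P1, P3, P4 → P2 is preserved.
P1, P2, P3 → P4 is preserved.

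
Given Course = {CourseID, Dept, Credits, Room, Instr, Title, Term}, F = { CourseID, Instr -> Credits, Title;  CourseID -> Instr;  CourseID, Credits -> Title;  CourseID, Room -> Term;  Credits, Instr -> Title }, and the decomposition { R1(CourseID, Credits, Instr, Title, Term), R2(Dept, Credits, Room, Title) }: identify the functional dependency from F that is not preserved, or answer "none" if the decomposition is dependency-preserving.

Check CourseID, Room → Term: no single fragment contains all of {CourseID, Room, Term}, and the restricted closure of {CourseID, Room} across the fragments never reaches {Term}.
CourseID, Instr → Credits, Title is preserved.
CourseID → Instr is preserved.
CourseID, Credits → Title is preserved.
Credits, Instr → Title is preserved.

CourseID, Room -> Term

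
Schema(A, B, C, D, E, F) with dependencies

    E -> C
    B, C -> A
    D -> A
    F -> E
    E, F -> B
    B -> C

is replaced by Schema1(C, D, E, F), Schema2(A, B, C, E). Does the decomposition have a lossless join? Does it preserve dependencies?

lossy and not dependency-preserving

Lossless test: (C, E)⁺ = {C, E}, which is a superkey of neither fragment — lossy.
Dependency preservation: the restricted closure of {D} across the fragments never reaches {A}, so D → A cannot be enforced without a join — not preserved.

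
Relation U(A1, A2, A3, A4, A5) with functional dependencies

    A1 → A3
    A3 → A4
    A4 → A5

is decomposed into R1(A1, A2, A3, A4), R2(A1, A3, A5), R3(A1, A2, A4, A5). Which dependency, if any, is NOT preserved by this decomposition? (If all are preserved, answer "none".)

A1 → A3 lies within R1.
A3 → A4 lies within R1.
A4 → A5 lies within R3.
Every dependency is enforceable on the fragments, so the decomposition is dependency-preserving.

none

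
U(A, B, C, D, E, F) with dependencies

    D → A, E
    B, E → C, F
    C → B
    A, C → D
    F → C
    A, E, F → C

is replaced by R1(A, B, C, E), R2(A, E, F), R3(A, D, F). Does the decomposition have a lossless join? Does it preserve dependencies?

lossy and not dependency-preserving

Lossless test (chase): Rows 2 and 3 agree on F; apply F→C and equate their C entries. Rows 2 and 3 agree on C; apply C→B and equate their B entries. Rows 2 and 3 agree on A, C; apply A, C→D and equate their D entries. Rows 2 and 3 agree on D; apply D→A, E and equate their A, E entries. No row becomes fully distinguished — the join is lossy.
Dependency preservation: the restricted closure of {D} across the fragments never reaches {A, E}, so D → A, E cannot be enforced without a join — not preserved.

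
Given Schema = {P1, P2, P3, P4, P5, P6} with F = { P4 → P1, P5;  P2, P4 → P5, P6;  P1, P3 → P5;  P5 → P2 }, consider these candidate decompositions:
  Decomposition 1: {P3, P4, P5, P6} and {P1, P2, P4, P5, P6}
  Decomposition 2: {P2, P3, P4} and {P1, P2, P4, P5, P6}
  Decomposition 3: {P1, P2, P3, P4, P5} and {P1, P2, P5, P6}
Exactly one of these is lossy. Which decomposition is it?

Decomposition 1: common = {P4, P5, P6}, closure = {P1, P2, P4, P5, P6} → lossless.
Decomposition 2: common = {P2, P4}, closure = {P1, P2, P4, P5, P6} → lossless.
Decomposition 3: common = {P1, P2, P5}, closure = {P1, P2, P5} → lossy.

Decomposition 3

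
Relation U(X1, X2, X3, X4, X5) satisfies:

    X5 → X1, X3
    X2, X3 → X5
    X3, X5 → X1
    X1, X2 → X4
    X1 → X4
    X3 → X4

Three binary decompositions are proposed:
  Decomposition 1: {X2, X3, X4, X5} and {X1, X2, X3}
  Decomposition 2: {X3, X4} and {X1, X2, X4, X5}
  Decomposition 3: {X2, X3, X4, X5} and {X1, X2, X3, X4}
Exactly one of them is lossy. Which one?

Decomposition 2

Decomposition 1: common = {X2, X3}, closure = {X1, X2, X3, X4, X5} → lossless.
Decomposition 2: common = {X4}, closure = {X4} → lossy.
Decomposition 3: common = {X2, X3, X4}, closure = {X1, X2, X3, X4, X5} → lossless.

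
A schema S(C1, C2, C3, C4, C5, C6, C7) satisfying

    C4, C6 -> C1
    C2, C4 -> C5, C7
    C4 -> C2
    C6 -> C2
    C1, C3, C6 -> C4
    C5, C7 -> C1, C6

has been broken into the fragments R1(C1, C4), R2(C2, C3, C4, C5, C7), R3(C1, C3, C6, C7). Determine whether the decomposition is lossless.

No

Chase test. Columns are C1, C2, C3, C4, C5, C6, C7; row i has aⱼ where attribute j ∈ Ri, else bᵢⱼ.
Initial tableau (one row per fragment):
  row 1: a1 b12 b13 a4 b15 b16 b17
  row 2: b21 a2 a3 a4 a5 b26 a7
  row 3: a1 b32 a3 b34 b35 a6 a7
Rows 1 and 2 agree on C4; apply C4→C2 and equate their C2 entries.
Rows 1 and 2 agree on C2, C4; apply C2, C4→C5, C7 and equate their C5, C7 entries.
Rows 1 and 2 agree on C5, C7; apply C5, C7→C1, C6 and equate their C1, C6 entries.
No row becomes fully distinguished — the join is lossy.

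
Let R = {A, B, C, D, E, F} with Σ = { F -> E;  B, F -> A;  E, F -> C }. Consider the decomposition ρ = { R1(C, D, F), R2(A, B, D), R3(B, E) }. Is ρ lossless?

Chase test. Columns are A, B, C, D, E, F; row i has aⱼ where attribute j ∈ Ri, else bᵢⱼ.
Initial tableau (one row per fragment):
  row 1: b11 b12 a3 a4 b15 a6
  row 2: a1 a2 b23 a4 b25 b26
  row 3: b31 a2 b33 b34 a5 b36
No row becomes fully distinguished — the join is lossy.

No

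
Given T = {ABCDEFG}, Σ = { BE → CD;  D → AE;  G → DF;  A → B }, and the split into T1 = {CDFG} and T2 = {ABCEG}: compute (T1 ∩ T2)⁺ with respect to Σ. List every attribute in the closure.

T1 ∩ T2 = {CG}.
G → DF applies, adding DF
D → AE applies, adding AE
A → B applies, adding B
Closure: {ABCDEFG}.

ABCDEFG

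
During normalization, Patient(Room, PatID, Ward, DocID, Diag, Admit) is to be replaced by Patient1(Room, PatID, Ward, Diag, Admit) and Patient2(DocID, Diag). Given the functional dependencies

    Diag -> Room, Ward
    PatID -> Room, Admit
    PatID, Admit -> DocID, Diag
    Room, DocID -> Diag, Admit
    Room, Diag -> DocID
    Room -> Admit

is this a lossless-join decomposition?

Common attributes: Patient1 ∩ Patient2 = {Diag}.
Closure of {Diag}: Diag → Room, Ward applies, adding Room, Ward; Room, Diag → DocID applies, adding DocID; Room → Admit applies, adding Admit. So (Diag)⁺ = {Room, Ward, DocID, Diag, Admit}.
This closure contains every attribute of Patient2, so Patient1 ∩ Patient2 → Patient2. The join is lossless.

Yes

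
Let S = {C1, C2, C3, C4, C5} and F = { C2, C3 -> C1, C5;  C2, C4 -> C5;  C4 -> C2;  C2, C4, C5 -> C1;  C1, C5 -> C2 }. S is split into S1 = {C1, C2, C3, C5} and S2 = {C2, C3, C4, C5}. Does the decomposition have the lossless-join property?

Common attributes: S1 ∩ S2 = {C2, C3, C5}.
Closure of {C2, C3, C5}: C2, C3 → C1, C5 applies, adding C1. So (C2, C3, C5)⁺ = {C1, C2, C3, C5}.
This closure contains every attribute of S1, so S1 ∩ S2 → S1. The join is lossless.

Yes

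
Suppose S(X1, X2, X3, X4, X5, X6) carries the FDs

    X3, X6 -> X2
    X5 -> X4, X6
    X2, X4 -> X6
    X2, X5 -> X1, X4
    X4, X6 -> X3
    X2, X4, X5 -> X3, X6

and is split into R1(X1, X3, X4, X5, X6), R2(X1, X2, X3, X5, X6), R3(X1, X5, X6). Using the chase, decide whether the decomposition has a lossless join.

Chase test. Columns are X1, X2, X3, X4, X5, X6; row i has aⱼ where attribute j ∈ Ri, else bᵢⱼ.
Initial tableau (one row per fragment):
  row 1: a1 b12 a3 a4 a5 a6
  row 2: a1 a2 a3 b24 a5 a6
  row 3: a1 b32 b33 b34 a5 a6
Rows 1 and 2 agree on X3, X6; apply X3, X6→X2 and equate their X2 entries.
Rows 1 and 2 agree on X5; apply X5→X4, X6 and equate their X4, X6 entries.
Rows 1 and 3 agree on X5; apply X5→X4, X6 and equate their X4, X6 entries.
Rows 1 and 3 agree on X4, X6; apply X4, X6→X3 and equate their X3 entries.
Rows 1 and 3 agree on X3, X6; apply X3, X6→X2 and equate their X2 entries.
Row 1 is now all distinguished symbols — the join is lossless.

Yes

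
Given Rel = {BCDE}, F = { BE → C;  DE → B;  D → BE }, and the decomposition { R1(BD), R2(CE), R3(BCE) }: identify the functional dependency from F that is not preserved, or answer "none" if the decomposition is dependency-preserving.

D → BE

Check D → BE: no single fragment contains all of {BDE}, and the restricted closure of {D} across the fragments never reaches {BE}.
BE → C is preserved.
DE → B is preserved.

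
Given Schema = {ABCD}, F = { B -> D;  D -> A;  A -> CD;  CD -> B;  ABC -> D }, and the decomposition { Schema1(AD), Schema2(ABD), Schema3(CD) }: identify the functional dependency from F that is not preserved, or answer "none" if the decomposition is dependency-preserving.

B → D lies within Schema2.
D → A lies within Schema1.
A → CD: restricted closure across fragments reaches CD.
CD → B: restricted closure across fragments reaches B.
ABC → D: restricted closure across fragments reaches D.
Every dependency is enforceable on the fragments, so the decomposition is dependency-preserving.

none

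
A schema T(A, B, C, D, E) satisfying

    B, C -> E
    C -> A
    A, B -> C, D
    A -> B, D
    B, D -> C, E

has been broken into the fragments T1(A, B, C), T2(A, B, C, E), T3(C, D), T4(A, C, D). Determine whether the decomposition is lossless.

Chase test. Columns are A, B, C, D, E; row i has aⱼ where attribute j ∈ Ti, else bᵢⱼ.
Initial tableau (one row per fragment):
  row 1: a1 a2 a3 b14 b15
  row 2: a1 a2 a3 b24 a5
  row 3: b31 b32 a3 a4 b35
  row 4: a1 b42 a3 a4 b45
Rows 1 and 2 agree on B, C; apply B, C→E and equate their E entries.
Rows 1 and 3 agree on C; apply C→A and equate their A entries.
Rows 1 and 2 agree on A, B; apply A, B→C, D and equate their C, D entries.
Rows 1 and 3 agree on A; apply A→B, D and equate their B, D entries.
Rows 1 and 4 agree on A; apply A→B, D and equate their B, D entries.
Rows 1 and 3 agree on B, D; apply B, D→C, E and equate their C, E entries.
Rows 1 and 4 agree on B, D; apply B, D→C, E and equate their C, E entries.
Row 1 is now all distinguished symbols — the join is lossless.

Yes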